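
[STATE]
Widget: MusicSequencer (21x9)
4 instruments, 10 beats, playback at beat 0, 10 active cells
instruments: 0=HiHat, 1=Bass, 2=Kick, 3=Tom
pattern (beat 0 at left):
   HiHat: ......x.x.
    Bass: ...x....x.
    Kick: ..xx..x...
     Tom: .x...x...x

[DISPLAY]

      ▼123456789     
 HiHat······█·█·     
  Bass···█····█·     
  Kick··██··█···     
   Tom·█···█···█     
                     
                     
                     
                     


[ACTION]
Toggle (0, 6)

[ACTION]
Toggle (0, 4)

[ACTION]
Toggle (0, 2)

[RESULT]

      ▼123456789     
 HiHat··█·█···█·     
  Bass···█····█·     
  Kick··██··█···     
   Tom·█···█···█     
                     
                     
                     
                     


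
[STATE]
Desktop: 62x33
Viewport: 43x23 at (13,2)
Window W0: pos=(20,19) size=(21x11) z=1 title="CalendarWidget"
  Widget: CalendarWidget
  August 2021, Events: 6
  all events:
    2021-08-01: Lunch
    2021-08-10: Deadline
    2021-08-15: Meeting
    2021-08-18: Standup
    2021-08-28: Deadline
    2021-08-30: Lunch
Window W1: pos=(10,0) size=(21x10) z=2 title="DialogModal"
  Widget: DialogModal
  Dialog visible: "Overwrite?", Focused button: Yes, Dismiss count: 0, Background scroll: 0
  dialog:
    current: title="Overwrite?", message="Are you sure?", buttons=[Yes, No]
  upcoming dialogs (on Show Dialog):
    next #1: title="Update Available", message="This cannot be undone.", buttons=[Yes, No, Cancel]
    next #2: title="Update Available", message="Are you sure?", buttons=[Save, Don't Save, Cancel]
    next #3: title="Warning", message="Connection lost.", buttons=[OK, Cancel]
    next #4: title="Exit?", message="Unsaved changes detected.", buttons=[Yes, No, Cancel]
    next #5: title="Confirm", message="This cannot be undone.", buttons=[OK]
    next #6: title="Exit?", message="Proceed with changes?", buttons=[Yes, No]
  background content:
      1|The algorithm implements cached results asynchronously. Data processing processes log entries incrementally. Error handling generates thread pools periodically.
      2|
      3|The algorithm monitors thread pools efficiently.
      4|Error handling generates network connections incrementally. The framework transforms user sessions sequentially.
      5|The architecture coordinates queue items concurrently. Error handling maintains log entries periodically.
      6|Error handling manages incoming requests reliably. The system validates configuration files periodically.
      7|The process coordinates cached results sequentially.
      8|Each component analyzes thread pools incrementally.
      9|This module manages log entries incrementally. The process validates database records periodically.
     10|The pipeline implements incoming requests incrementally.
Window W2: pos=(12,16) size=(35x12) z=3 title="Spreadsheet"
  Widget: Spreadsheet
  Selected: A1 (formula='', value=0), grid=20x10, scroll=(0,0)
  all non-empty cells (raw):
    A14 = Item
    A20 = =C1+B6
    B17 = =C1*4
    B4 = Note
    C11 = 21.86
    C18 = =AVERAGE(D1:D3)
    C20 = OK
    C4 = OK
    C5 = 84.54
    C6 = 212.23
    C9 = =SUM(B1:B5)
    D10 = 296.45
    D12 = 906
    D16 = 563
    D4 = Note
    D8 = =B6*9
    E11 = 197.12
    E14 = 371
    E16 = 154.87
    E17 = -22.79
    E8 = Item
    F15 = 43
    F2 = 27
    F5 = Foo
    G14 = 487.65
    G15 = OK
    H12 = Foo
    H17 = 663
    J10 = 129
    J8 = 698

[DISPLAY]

─────────────────┨                         
┌─────────────┐le┃                         
│  Overwrite? │  ┃                         
│Are you sure?│it┃                         
│  [Yes]  No  │ne┃                         
└─────────────┘co┃                         
ror handling mana┃                         
━━━━━━━━━━━━━━━━━┛                         
                                           
                                           
                                           
                                           
                                           
                                           
━━━━━━━━━━━━━━━━━━━━━━━━━━━━━━━━━┓         
 Spreadsheet                     ┃         
─────────────────────────────────┨         
A1:                              ┃         
       A       B       C       D ┃         
---------------------------------┃         
  1      [0]       0       0     ┃         
  2        0       0       0     ┃         
  3        0       0       0     ┃         


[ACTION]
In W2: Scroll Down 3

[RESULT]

─────────────────┨                         
┌─────────────┐le┃                         
│  Overwrite? │  ┃                         
│Are you sure?│it┃                         
│  [Yes]  No  │ne┃                         
└─────────────┘co┃                         
ror handling mana┃                         
━━━━━━━━━━━━━━━━━┛                         
                                           
                                           
                                           
                                           
                                           
                                           
━━━━━━━━━━━━━━━━━━━━━━━━━━━━━━━━━┓         
 Spreadsheet                     ┃         
─────────────────────────────────┨         
A1:                              ┃         
       A       B       C       D ┃         
---------------------------------┃         
  4        0Note    OK      Note ┃         
  5        0       0   84.54     ┃         
  6        0       0  212.23     ┃         


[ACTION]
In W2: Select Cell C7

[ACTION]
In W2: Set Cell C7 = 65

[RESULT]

─────────────────┨                         
┌─────────────┐le┃                         
│  Overwrite? │  ┃                         
│Are you sure?│it┃                         
│  [Yes]  No  │ne┃                         
└─────────────┘co┃                         
ror handling mana┃                         
━━━━━━━━━━━━━━━━━┛                         
                                           
                                           
                                           
                                           
                                           
                                           
━━━━━━━━━━━━━━━━━━━━━━━━━━━━━━━━━┓         
 Spreadsheet                     ┃         
─────────────────────────────────┨         
C7: 65                           ┃         
       A       B       C       D ┃         
---------------------------------┃         
  4        0Note    OK      Note ┃         
  5        0       0   84.54     ┃         
  6        0       0  212.23     ┃         


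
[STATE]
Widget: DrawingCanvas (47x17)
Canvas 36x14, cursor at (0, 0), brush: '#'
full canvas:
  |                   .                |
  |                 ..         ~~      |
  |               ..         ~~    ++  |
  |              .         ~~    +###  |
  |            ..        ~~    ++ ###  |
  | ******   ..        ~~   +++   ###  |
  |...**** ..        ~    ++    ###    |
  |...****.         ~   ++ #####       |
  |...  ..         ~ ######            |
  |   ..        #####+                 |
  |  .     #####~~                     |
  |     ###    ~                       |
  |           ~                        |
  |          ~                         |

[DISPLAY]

+                  .                           
                 ..         ~~                 
               ..         ~~    ++             
              .         ~~    +###             
            ..        ~~    ++ ###             
 ******   ..        ~~   +++   ###             
...**** ..        ~    ++    ###               
...****.         ~   ++ #####                  
...  ..         ~ ######                       
   ..        #####+                            
  .     #####~~                                
     ###    ~                                  
           ~                                   
          ~                                    
                                               
                                               
                                               


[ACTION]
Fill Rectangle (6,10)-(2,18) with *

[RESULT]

+                  .                           
                 ..         ~~                 
          *********       ~~    ++             
          *********     ~~    +###             
          *********   ~~    ++ ###             
 ******   ********* ~~   +++   ###             
...**** ..*********    ++    ###               
...****.         ~   ++ #####                  
...  ..         ~ ######                       
   ..        #####+                            
  .     #####~~                                
     ###    ~                                  
           ~                                   
          ~                                    
                                               
                                               
                                               


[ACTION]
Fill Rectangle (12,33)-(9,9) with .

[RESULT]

+                  .                           
                 ..         ~~                 
          *********       ~~    ++             
          *********     ~~    +###             
          *********   ~~    ++ ###             
 ******   ********* ~~   +++   ###             
...**** ..*********    ++    ###               
...****.         ~   ++ #####                  
...  ..         ~ ######                       
   ..    .........................             
  .     #.........................             
     ### .........................             
         .........................             
          ~                                    
                                               
                                               
                                               


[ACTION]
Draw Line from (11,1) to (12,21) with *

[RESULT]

+                  .                           
                 ..         ~~                 
          *********       ~~    ++             
          *********     ~~    +###             
          *********   ~~    ++ ###             
 ******   ********* ~~   +++   ###             
...**** ..*********    ++    ###               
...****.         ~   ++ #####                  
...  ..         ~ ######                       
   ..    .........................             
  .     #.........................             
 ***********......................             
         ...**********............             
          ~                                    
                                               
                                               
                                               


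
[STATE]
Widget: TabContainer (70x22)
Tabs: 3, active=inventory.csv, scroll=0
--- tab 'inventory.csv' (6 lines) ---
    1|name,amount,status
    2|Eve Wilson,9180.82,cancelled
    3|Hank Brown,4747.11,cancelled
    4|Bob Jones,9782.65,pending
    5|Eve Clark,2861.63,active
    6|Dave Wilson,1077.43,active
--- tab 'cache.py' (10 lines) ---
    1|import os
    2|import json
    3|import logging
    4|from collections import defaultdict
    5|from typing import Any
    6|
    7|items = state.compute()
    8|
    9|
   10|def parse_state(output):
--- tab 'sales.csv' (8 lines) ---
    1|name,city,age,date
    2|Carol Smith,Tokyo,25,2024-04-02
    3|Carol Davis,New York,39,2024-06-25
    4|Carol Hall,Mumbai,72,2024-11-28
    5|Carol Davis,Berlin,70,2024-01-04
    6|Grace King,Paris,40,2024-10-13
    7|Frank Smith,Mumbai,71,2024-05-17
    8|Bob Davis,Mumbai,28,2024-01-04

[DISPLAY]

[inventory.csv]│ cache.py │ sales.csv                                 
──────────────────────────────────────────────────────────────────────
name,amount,status                                                    
Eve Wilson,9180.82,cancelled                                          
Hank Brown,4747.11,cancelled                                          
Bob Jones,9782.65,pending                                             
Eve Clark,2861.63,active                                              
Dave Wilson,1077.43,active                                            
                                                                      
                                                                      
                                                                      
                                                                      
                                                                      
                                                                      
                                                                      
                                                                      
                                                                      
                                                                      
                                                                      
                                                                      
                                                                      
                                                                      


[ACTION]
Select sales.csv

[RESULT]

 inventory.csv │ cache.py │[sales.csv]                                
──────────────────────────────────────────────────────────────────────
name,city,age,date                                                    
Carol Smith,Tokyo,25,2024-04-02                                       
Carol Davis,New York,39,2024-06-25                                    
Carol Hall,Mumbai,72,2024-11-28                                       
Carol Davis,Berlin,70,2024-01-04                                      
Grace King,Paris,40,2024-10-13                                        
Frank Smith,Mumbai,71,2024-05-17                                      
Bob Davis,Mumbai,28,2024-01-04                                        
                                                                      
                                                                      
                                                                      
                                                                      
                                                                      
                                                                      
                                                                      
                                                                      
                                                                      
                                                                      
                                                                      
                                                                      


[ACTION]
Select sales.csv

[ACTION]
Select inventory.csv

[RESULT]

[inventory.csv]│ cache.py │ sales.csv                                 
──────────────────────────────────────────────────────────────────────
name,amount,status                                                    
Eve Wilson,9180.82,cancelled                                          
Hank Brown,4747.11,cancelled                                          
Bob Jones,9782.65,pending                                             
Eve Clark,2861.63,active                                              
Dave Wilson,1077.43,active                                            
                                                                      
                                                                      
                                                                      
                                                                      
                                                                      
                                                                      
                                                                      
                                                                      
                                                                      
                                                                      
                                                                      
                                                                      
                                                                      
                                                                      


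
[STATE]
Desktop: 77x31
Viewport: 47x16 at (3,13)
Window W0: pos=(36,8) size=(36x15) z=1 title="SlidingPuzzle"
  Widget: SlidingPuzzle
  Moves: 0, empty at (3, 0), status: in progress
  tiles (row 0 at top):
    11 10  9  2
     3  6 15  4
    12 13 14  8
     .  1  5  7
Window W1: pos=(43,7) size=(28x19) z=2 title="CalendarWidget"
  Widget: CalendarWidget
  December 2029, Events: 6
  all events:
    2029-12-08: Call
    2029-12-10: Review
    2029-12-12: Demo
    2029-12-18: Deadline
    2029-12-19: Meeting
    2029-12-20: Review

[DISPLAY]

                                 ┃├────┼┃ 3  4 
                                 ┃│  3 │┃10* 11
                                 ┃├────┼┃17 18*
                                 ┃│ 12 │┃24 25 
                                 ┃├────┼┃31    
                                 ┃│    │┃      
                                 ┃└────┴┃      
                                 ┃Moves:┃      
                                 ┃      ┃      
                                 ┗━━━━━━┃      
                                        ┃      
                                        ┃      
                                        ┗━━━━━━
                                               
                                               
                                               


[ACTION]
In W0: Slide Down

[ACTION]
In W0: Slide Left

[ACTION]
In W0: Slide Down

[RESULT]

                                 ┃├────┼┃ 3  4 
                                 ┃│  3 │┃10* 11
                                 ┃├────┼┃17 18*
                                 ┃│ 13 │┃24 25 
                                 ┃├────┼┃31    
                                 ┃│ 12 │┃      
                                 ┃└────┴┃      
                                 ┃Moves:┃      
                                 ┃      ┃      
                                 ┗━━━━━━┃      
                                        ┃      
                                        ┃      
                                        ┗━━━━━━
                                               
                                               
                                               


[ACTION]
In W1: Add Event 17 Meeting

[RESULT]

                                 ┃├────┼┃ 3  4 
                                 ┃│  3 │┃10* 11
                                 ┃├────┼┃17* 18
                                 ┃│ 13 │┃24 25 
                                 ┃├────┼┃31    
                                 ┃│ 12 │┃      
                                 ┃└────┴┃      
                                 ┃Moves:┃      
                                 ┃      ┃      
                                 ┗━━━━━━┃      
                                        ┃      
                                        ┃      
                                        ┗━━━━━━
                                               
                                               
                                               


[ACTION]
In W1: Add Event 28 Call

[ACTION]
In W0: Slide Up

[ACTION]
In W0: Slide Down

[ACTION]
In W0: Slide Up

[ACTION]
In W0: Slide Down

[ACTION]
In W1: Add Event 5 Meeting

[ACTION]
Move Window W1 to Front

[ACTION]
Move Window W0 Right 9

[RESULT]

                                      ┃├┃ 3  4 
                                      ┃│┃10* 11
                                      ┃├┃17* 18
                                      ┃│┃24 25 
                                      ┃├┃31    
                                      ┃│┃      
                                      ┃└┃      
                                      ┃M┃      
                                      ┃ ┃      
                                      ┗━┃      
                                        ┃      
                                        ┃      
                                        ┗━━━━━━
                                               
                                               
                                               


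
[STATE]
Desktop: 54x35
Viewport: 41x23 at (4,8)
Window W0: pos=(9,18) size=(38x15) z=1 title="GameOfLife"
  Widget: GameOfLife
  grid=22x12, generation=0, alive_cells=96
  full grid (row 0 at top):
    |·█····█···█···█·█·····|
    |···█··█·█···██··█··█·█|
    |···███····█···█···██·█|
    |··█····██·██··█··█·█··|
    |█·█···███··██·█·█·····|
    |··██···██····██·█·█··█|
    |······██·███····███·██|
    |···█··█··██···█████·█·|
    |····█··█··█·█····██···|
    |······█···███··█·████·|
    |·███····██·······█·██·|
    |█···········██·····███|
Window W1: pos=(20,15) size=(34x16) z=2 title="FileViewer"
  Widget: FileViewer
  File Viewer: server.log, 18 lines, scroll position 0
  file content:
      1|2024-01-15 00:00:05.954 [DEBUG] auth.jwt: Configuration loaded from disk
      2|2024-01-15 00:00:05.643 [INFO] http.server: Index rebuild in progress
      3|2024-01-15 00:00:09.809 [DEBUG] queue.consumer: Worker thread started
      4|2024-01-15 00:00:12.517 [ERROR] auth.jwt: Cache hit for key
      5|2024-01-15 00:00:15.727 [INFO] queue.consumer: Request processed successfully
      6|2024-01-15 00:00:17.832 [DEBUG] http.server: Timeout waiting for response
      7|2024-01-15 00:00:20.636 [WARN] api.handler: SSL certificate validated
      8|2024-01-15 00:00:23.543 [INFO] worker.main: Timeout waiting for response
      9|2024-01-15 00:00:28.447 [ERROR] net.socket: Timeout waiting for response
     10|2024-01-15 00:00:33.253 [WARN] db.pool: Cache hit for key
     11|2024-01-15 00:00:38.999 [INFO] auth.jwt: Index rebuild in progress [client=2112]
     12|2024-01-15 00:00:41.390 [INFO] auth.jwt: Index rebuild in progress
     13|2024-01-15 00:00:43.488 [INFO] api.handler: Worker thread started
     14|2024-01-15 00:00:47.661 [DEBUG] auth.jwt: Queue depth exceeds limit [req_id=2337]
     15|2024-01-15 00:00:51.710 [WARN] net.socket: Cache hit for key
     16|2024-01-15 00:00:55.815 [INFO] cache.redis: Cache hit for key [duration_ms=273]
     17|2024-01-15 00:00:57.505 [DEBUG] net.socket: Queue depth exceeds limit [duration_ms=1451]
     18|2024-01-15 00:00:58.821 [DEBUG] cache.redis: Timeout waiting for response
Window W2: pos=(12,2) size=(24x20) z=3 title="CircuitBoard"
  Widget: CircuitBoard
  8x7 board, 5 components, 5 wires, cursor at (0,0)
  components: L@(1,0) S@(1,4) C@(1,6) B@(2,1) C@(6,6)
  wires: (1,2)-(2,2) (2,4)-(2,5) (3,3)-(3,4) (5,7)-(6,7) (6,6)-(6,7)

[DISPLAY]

        ┃1   L       ·       S ┃         
        ┃            │         ┃         
        ┃2       B   ·       · ┃         
        ┃                      ┃         
        ┃3               · ─ · ┃         
        ┃                      ┃         
        ┃4                     ┃         
        ┃                      ┃━━━━━━━━━
        ┃5                     ┃         
        ┃                      ┃─────────
     ┏━━┃6                     ┃0:05.954 
     ┃ G┃Cursor: (0,0)         ┃0:05.643 
     ┠──┃                      ┃0:09.809 
     ┃Ge┗━━━━━━━━━━━━━━━━━━━━━━┛0:12.517 
     ┃···█··█·█·┃2024-01-15 00:00:15.727 
     ┃···███····┃2024-01-15 00:00:17.832 
     ┃··█····██·┃2024-01-15 00:00:20.636 
     ┃█·█···███·┃2024-01-15 00:00:23.543 
     ┃··██···██·┃2024-01-15 00:00:28.447 
     ┃······██·█┃2024-01-15 00:00:33.253 
     ┃···█··█··█┃2024-01-15 00:00:38.999 
     ┃····█··█··┃2024-01-15 00:00:41.390 
     ┃······█···┗━━━━━━━━━━━━━━━━━━━━━━━━


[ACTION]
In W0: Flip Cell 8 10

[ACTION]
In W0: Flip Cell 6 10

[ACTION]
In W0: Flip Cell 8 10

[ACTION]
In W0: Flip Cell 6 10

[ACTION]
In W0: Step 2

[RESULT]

        ┃1   L       ·       S ┃         
        ┃            │         ┃         
        ┃2       B   ·       · ┃         
        ┃                      ┃         
        ┃3               · ─ · ┃         
        ┃                      ┃         
        ┃4                     ┃         
        ┃                      ┃━━━━━━━━━
        ┃5                     ┃         
        ┃                      ┃─────────
     ┏━━┃6                     ┃0:05.954 
     ┃ G┃Cursor: (0,0)         ┃0:05.643 
     ┠──┃                      ┃0:09.809 
     ┃Ge┗━━━━━━━━━━━━━━━━━━━━━━┛0:12.517 
     ┃··█······█┃2024-01-15 00:00:15.727 
     ┃········█·┃2024-01-15 00:00:17.832 
     ┃·█········┃2024-01-15 00:00:20.636 
     ┃····██···█┃2024-01-15 00:00:23.543 
     ┃·█········┃2024-01-15 00:00:28.447 
     ┃·█·████···┃2024-01-15 00:00:33.253 
     ┃····█·····┃2024-01-15 00:00:38.999 
     ┃····██··█·┃2024-01-15 00:00:41.390 
     ┃·███···██·┗━━━━━━━━━━━━━━━━━━━━━━━━


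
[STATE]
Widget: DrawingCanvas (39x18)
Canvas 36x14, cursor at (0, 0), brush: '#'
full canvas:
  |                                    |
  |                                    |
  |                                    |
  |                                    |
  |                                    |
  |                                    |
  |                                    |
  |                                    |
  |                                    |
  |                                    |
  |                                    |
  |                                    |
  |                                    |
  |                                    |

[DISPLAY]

+                                      
                                       
                                       
                                       
                                       
                                       
                                       
                                       
                                       
                                       
                                       
                                       
                                       
                                       
                                       
                                       
                                       
                                       


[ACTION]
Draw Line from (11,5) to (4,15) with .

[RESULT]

+                                      
                                       
                                       
                                       
               .                       
             ..                        
            .                          
           .                           
         ..                            
        .                              
      ..                               
     .                                 
                                       
                                       
                                       
                                       
                                       
                                       


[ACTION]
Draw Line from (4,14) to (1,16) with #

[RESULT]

+                                      
                #                      
               #                       
               #                       
              #.                       
             ..                        
            .                          
           .                           
         ..                            
        .                              
      ..                               
     .                                 
                                       
                                       
                                       
                                       
                                       
                                       


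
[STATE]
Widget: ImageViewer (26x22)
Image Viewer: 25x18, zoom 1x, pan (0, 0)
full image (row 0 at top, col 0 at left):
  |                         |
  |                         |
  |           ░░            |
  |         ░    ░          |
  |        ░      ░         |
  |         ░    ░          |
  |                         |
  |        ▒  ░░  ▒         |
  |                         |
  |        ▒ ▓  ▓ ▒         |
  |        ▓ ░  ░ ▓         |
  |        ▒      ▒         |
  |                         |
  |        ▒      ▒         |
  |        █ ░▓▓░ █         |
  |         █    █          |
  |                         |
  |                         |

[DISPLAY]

                          
                          
           ░░             
         ░    ░           
        ░      ░          
         ░    ░           
                          
        ▒  ░░  ▒          
                          
        ▒ ▓  ▓ ▒          
        ▓ ░  ░ ▓          
        ▒      ▒          
                          
        ▒      ▒          
        █ ░▓▓░ █          
         █    █           
                          
                          
                          
                          
                          
                          


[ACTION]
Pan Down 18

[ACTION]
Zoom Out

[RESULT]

                          
                          
                          
                          
                          
                          
                          
                          
                          
                          
                          
                          
                          
                          
                          
                          
                          
                          
                          
                          
                          
                          


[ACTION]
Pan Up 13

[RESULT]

         ░    ░           
                          
        ▒  ░░  ▒          
                          
        ▒ ▓  ▓ ▒          
        ▓ ░  ░ ▓          
        ▒      ▒          
                          
        ▒      ▒          
        █ ░▓▓░ █          
         █    █           
                          
                          
                          
                          
                          
                          
                          
                          
                          
                          
                          


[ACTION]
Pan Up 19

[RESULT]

                          
                          
           ░░             
         ░    ░           
        ░      ░          
         ░    ░           
                          
        ▒  ░░  ▒          
                          
        ▒ ▓  ▓ ▒          
        ▓ ░  ░ ▓          
        ▒      ▒          
                          
        ▒      ▒          
        █ ░▓▓░ █          
         █    █           
                          
                          
                          
                          
                          
                          


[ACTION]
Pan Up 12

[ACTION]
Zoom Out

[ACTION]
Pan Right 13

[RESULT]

                          
                          
                          
 ░                        
  ░                       
 ░                        
                          
  ▒                       
                          
▓ ▒                       
░ ▓                       
  ▒                       
                          
  ▒                       
░ █                       
 █                        
                          
                          
                          
                          
                          
                          


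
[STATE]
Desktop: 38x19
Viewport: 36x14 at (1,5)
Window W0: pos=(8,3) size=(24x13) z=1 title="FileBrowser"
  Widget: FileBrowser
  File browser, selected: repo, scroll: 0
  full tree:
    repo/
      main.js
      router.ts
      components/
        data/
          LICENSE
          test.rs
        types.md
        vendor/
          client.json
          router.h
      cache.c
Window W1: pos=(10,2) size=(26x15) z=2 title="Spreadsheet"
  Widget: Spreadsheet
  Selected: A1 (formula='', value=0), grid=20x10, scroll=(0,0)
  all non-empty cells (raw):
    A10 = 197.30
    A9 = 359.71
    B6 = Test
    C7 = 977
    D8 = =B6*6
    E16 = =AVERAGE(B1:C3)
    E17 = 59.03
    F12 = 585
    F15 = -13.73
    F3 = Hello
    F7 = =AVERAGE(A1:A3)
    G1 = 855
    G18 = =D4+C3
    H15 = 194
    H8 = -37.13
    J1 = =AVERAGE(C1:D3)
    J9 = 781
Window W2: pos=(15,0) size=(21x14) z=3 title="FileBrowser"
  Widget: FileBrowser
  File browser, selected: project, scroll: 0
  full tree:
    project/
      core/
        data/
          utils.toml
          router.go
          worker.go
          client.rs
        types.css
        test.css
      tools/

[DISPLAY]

       ┠─┃A1: ┃    [+] tools/     ┃ 
       ┃>┃    ┃                   ┃ 
       ┃ ┃----┃                   ┃ 
       ┃ ┃  1 ┃                   ┃ 
       ┃ ┃  2 ┃                   ┃ 
       ┃ ┃  3 ┃                   ┃ 
       ┃ ┃  4 ┃                   ┃ 
       ┃ ┃  5 ┃                   ┃ 
       ┃ ┃  6 ┗━━━━━━━━━━━━━━━━━━━┛ 
       ┃ ┃  7        0       0    ┃ 
       ┗━┃  8        0       0    ┃ 
         ┗━━━━━━━━━━━━━━━━━━━━━━━━┛ 
                                    
                                    


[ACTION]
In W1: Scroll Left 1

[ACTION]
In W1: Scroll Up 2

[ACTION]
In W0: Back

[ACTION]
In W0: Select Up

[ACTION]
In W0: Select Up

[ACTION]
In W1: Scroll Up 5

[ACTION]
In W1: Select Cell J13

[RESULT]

       ┠─┃J13:┃    [+] tools/     ┃ 
       ┃>┃    ┃                   ┃ 
       ┃ ┃----┃                   ┃ 
       ┃ ┃  1 ┃                   ┃ 
       ┃ ┃  2 ┃                   ┃ 
       ┃ ┃  3 ┃                   ┃ 
       ┃ ┃  4 ┃                   ┃ 
       ┃ ┃  5 ┃                   ┃ 
       ┃ ┃  6 ┗━━━━━━━━━━━━━━━━━━━┛ 
       ┃ ┃  7        0       0    ┃ 
       ┗━┃  8        0       0    ┃ 
         ┗━━━━━━━━━━━━━━━━━━━━━━━━┛ 
                                    
                                    


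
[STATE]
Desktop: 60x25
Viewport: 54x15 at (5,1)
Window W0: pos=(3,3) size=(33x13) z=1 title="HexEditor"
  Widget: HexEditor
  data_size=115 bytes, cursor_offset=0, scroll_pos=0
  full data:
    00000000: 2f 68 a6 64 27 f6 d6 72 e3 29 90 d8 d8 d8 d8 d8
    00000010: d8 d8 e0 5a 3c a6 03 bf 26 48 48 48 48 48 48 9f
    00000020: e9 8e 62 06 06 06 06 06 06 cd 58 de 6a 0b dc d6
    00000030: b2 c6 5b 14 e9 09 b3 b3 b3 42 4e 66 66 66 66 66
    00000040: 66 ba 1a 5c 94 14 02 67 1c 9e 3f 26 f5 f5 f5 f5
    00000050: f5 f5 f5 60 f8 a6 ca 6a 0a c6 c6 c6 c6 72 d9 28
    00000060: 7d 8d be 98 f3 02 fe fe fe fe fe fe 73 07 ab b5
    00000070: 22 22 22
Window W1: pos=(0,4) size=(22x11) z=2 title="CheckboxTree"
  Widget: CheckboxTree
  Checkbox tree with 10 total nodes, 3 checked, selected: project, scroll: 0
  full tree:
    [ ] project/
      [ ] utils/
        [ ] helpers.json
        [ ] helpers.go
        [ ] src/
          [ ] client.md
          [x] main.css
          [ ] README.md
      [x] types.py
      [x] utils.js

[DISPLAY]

                                                      
                                                      
━━━━━━━━━━━━━━━━━━━━━━━━━━━━━━┓                       
━━━━━━━━━━━━━━━━┓             ┃                       
ckboxTree       ┃─────────────┨                       
────────────────┨ 64 27 f6 d6 ┃                       
 project/       ┃ 5a 3c a6 03 ┃                       
-] utils/       ┃ 06 06 06 06 ┃                       
 [ ] helpers.jso┃ 14 e9 09 b3 ┃                       
 [ ] helpers.go ┃ 5c 94 14 02 ┃                       
 [-] src/       ┃ 60 f8 a6 ca ┃                       
   [ ] client.md┃ 98 f3 02 fe ┃                       
   [x] main.css ┃             ┃                       
━━━━━━━━━━━━━━━━┛             ┃                       
━━━━━━━━━━━━━━━━━━━━━━━━━━━━━━┛                       


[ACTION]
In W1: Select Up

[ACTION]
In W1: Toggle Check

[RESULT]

                                                      
                                                      
━━━━━━━━━━━━━━━━━━━━━━━━━━━━━━┓                       
━━━━━━━━━━━━━━━━┓             ┃                       
ckboxTree       ┃─────────────┨                       
────────────────┨ 64 27 f6 d6 ┃                       
 project/       ┃ 5a 3c a6 03 ┃                       
x] utils/       ┃ 06 06 06 06 ┃                       
 [x] helpers.jso┃ 14 e9 09 b3 ┃                       
 [x] helpers.go ┃ 5c 94 14 02 ┃                       
 [x] src/       ┃ 60 f8 a6 ca ┃                       
   [x] client.md┃ 98 f3 02 fe ┃                       
   [x] main.css ┃             ┃                       
━━━━━━━━━━━━━━━━┛             ┃                       
━━━━━━━━━━━━━━━━━━━━━━━━━━━━━━┛                       


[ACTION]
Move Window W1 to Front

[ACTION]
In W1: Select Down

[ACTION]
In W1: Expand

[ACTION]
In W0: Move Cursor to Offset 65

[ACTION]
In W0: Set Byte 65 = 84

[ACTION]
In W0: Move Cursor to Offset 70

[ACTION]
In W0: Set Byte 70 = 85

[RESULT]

                                                      
                                                      
━━━━━━━━━━━━━━━━━━━━━━━━━━━━━━┓                       
━━━━━━━━━━━━━━━━┓             ┃                       
ckboxTree       ┃─────────────┨                       
────────────────┨ 64 27 f6 d6 ┃                       
 project/       ┃ 5a 3c a6 03 ┃                       
x] utils/       ┃ 06 06 06 06 ┃                       
 [x] helpers.jso┃ 14 e9 09 b3 ┃                       
 [x] helpers.go ┃ 5c 94 14 85 ┃                       
 [x] src/       ┃ 60 f8 a6 ca ┃                       
   [x] client.md┃ 98 f3 02 fe ┃                       
   [x] main.css ┃             ┃                       
━━━━━━━━━━━━━━━━┛             ┃                       
━━━━━━━━━━━━━━━━━━━━━━━━━━━━━━┛                       
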